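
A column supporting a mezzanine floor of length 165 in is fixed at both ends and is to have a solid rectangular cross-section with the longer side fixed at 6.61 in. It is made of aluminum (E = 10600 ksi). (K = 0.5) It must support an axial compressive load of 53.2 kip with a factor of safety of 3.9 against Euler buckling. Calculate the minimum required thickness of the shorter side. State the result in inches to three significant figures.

b ≈ 2.90 in

Required P_cr = n·P = 3.9 × 53.2 = 207.5 kip
L_e = K·L = 0.5 × 165 = 82.50 in
Required I = P_cr·L_e²/(π²E) = 2.075×10^5 × 82.50² / (π² × 1.06×10^7) = 13.50 in⁴
Rectangle, weak axis: I_min = h·b³/12 with h = 6.61 in fixed  ⇒  b = (12I/h)^(1/3) = 2.90 in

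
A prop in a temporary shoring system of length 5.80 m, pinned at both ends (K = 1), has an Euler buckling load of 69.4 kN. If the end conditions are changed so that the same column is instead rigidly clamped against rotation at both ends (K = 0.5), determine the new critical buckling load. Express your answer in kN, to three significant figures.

P_cr ∝ 1/K², so P_cr,new = P_cr,old × (K_old/K_new)² = 69.4 × (1/0.5)²
= 69.4 × 4.000 = 278 kN

P_cr ≈ 278 kN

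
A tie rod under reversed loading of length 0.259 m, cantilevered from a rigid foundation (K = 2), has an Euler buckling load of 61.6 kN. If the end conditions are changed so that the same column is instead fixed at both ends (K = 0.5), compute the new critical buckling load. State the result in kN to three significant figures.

P_cr ∝ 1/K², so P_cr,new = P_cr,old × (K_old/K_new)² = 61.6 × (2/0.5)²
= 61.6 × 16.00 = 986 kN

P_cr ≈ 986 kN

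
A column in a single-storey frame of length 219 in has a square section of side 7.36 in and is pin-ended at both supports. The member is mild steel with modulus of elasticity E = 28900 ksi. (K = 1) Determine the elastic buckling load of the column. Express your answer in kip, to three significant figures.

P_cr ≈ 1450 kip

I = a⁴/12 = 7.36⁴/12 = 244.5 in⁴
Effective length L_e = K·L = 1 × 219 = 219.0 in
P_cr = π²EI / L_e² = π² × 28900×10³ × 244.5 / 219.0² = 1.454×10^6 lb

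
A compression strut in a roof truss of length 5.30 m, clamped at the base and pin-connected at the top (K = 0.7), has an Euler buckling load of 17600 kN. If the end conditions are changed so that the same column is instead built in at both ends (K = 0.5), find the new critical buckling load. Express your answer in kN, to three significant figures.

P_cr ∝ 1/K², so P_cr,new = P_cr,old × (K_old/K_new)² = 17600 × (0.7/0.5)²
= 17600 × 1.960 = 34500 kN

P_cr ≈ 34500 kN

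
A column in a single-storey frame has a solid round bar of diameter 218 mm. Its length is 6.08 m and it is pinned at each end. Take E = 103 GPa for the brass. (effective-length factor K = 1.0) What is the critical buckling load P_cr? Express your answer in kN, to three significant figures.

P_cr ≈ 3050 kN

I = πd⁴/64 = π×218⁴/64 = 1.109×10^8 mm⁴
I = 1.109×10^8 mm⁴ = 1.109×10^-4 m⁴
Effective length L_e = K·L = 1 × 6.08 = 6.080 m
P_cr = π²EI / L_e² = π² × 103×10⁹ × 1.109×10^-4 / 6.080² = 3.049×10^6 N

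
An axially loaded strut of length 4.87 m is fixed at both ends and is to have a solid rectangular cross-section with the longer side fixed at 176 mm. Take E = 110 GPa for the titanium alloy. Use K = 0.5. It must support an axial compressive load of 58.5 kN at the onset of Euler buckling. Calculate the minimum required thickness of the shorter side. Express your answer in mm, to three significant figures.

b ≈ 27.9 mm

L_e = K·L = 0.5 × 4.87 = 2.435 m
Required I = P_cr·L_e²/(π²E) = 5.850×10^4 × 2.435² / (π² × 1.10×10^11) = 3.195×10^-7 m⁴
I_req = 3.195×10^5 mm⁴
Rectangle, weak axis: I_min = h·b³/12 with h = 176 mm fixed  ⇒  b = (12I/h)^(1/3) = 27.9 mm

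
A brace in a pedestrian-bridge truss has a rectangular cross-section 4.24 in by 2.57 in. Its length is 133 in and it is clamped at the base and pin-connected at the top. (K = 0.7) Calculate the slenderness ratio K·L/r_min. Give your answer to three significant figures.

Buckling occurs about the weak axis: I_min = h·b³/12 with b = 2.57 in (the shorter side).
I_min = 4.24×2.57³/12 = 5.998 in⁴
A = 10.90 in²;  r_min = √(I/A) = √(5.998/10.90) = 0.7419 in
L_e = K·L = 0.7 × 133 = 93.10 in
λ = L_e / r_min = 93.100 / 0.7419 = 125

λ ≈ 125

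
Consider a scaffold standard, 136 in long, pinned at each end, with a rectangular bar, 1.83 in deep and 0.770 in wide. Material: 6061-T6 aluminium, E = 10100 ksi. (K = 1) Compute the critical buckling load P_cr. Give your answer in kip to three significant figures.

P_cr ≈ 0.375 kip

Buckling occurs about the weak axis: I_min = h·b³/12 with b = 0.770 in (the shorter side).
I_min = 1.83×0.770³/12 = 6.962×10^-2 in⁴
Effective length L_e = K·L = 1 × 136 = 136.0 in
P_cr = π²EI / L_e² = π² × 10100×10³ × 6.962×10^-2 / 136.0² = 375.2 lb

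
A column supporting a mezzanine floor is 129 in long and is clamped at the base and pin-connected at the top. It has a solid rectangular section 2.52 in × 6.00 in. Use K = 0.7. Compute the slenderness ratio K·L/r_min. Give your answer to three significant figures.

λ ≈ 124

For a rectangle r_min = b/√12 = 2.52/√12 = 0.7275 in
L_e = K·L = 0.7 × 129 = 90.30 in
λ = L_e / r_min = 90.300 / 0.7275 = 124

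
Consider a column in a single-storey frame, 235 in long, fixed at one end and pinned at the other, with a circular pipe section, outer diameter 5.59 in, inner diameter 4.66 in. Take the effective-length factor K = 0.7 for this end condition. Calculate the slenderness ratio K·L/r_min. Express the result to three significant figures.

λ ≈ 90.4

d_o = 5.59 in, d_i = 4.66 in
I = π(d_o⁴ − d_i⁴)/64 = π(5.59⁴ − 4.660⁴)/64 = 24.78 in⁴
A = 7.487 in²;  r_min = √(I/A) = √(24.78/7.487) = 1.819 in
L_e = K·L = 0.7 × 235 = 164.5 in
λ = L_e / r_min = 164.50 / 1.819 = 90.4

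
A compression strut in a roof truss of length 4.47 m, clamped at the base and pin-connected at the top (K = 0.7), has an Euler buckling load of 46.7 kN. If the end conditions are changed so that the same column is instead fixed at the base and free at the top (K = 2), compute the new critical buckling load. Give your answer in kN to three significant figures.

P_cr ≈ 5.72 kN

P_cr ∝ 1/K², so P_cr,new = P_cr,old × (K_old/K_new)² = 46.7 × (0.7/2)²
= 46.7 × 0.1225 = 5.72 kN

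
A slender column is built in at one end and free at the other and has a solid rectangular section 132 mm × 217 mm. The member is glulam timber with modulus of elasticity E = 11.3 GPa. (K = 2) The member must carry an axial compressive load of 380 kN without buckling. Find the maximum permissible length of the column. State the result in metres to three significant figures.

L_max ≈ 1.75 m

Buckling occurs about the weak axis: I_min = h·b³/12 with b = 132 mm (the shorter side).
I_min = 217×132³/12 = 4.159×10^7 mm⁴
I = 4.159×10^-5 m⁴
At the buckling limit P_cr = P = 3.800×10^5 N
From P_cr = π²EI/(K·L)²:  L = (1/K)·√(π²EI/P_cr) = (1/2)·√(π²×1.13×10^10×4.159×10^-5/3.800×10^5)
L = 1.75 m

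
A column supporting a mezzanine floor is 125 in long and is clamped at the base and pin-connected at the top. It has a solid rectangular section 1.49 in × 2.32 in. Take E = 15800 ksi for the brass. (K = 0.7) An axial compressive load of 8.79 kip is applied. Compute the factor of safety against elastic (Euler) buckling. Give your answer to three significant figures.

Buckling occurs about the weak axis: I_min = h·b³/12 with b = 1.49 in (the shorter side).
I_min = 2.32×1.49³/12 = 0.6395 in⁴
Effective length L_e = K·L = 0.7 × 125 = 87.50 in
P_cr = π²EI / L_e² = π² × 15800×10³ × 0.6395 / 87.50² = 1.303×10^4 lb
Factor of safety n = P_cr / P = 13.026 / 8.79 = 1.48

n ≈ 1.48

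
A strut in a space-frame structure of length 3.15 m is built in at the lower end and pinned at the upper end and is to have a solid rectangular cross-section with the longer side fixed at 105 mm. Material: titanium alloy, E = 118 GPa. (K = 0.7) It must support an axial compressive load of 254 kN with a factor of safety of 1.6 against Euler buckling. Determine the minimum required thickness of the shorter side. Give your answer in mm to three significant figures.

b ≈ 57.9 mm

Required P_cr = n·P = 1.6 × 254 = 406.4 kN
L_e = K·L = 0.7 × 3.15 = 2.205 m
Required I = P_cr·L_e²/(π²E) = 4.064×10^5 × 2.205² / (π² × 1.18×10^11) = 1.697×10^-6 m⁴
I_req = 1.697×10^6 mm⁴
Rectangle, weak axis: I_min = h·b³/12 with h = 105 mm fixed  ⇒  b = (12I/h)^(1/3) = 57.9 mm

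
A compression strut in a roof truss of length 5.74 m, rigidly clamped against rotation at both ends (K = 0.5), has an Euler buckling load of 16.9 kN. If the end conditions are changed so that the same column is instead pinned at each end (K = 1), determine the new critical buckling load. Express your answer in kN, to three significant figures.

P_cr ∝ 1/K², so P_cr,new = P_cr,old × (K_old/K_new)² = 16.9 × (0.5/1)²
= 16.9 × 0.2500 = 4.22 kN

P_cr ≈ 4.22 kN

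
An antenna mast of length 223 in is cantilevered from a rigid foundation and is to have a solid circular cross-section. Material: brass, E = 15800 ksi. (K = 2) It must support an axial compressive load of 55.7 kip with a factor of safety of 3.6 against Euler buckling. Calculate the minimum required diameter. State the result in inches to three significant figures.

Required P_cr = n·P = 3.6 × 55.7 = 200.5 kip
L_e = K·L = 2 × 223 = 446.0 in
Required I = P_cr·L_e²/(π²E) = 2.005×10^5 × 446.0² / (π² × 1.58×10^7) = 255.8 in⁴
Solid circle: I = πd⁴/64  ⇒  d = (64I/π)^(1/4) = (64×255.8/π)^(1/4) = 8.50 in

d ≈ 8.50 in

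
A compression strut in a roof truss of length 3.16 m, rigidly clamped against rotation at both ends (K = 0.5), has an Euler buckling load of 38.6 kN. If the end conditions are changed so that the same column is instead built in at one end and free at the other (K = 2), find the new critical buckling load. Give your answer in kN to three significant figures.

P_cr ∝ 1/K², so P_cr,new = P_cr,old × (K_old/K_new)² = 38.6 × (0.5/2)²
= 38.6 × 0.06250 = 2.41 kN

P_cr ≈ 2.41 kN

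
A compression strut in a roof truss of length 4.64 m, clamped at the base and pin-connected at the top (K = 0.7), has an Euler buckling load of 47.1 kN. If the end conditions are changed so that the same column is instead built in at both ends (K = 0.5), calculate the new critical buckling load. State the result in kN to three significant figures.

P_cr ∝ 1/K², so P_cr,new = P_cr,old × (K_old/K_new)² = 47.1 × (0.7/0.5)²
= 47.1 × 1.960 = 92.3 kN

P_cr ≈ 92.3 kN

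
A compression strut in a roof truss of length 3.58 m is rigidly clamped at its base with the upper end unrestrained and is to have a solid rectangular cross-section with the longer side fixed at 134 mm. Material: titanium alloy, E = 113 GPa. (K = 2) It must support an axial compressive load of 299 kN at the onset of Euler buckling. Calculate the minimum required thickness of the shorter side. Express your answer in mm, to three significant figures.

b ≈ 107 mm

L_e = K·L = 2 × 3.58 = 7.160 m
Required I = P_cr·L_e²/(π²E) = 2.990×10^5 × 7.160² / (π² × 1.13×10^11) = 1.374×10^-5 m⁴
I_req = 1.374×10^7 mm⁴
Rectangle, weak axis: I_min = h·b³/12 with h = 134 mm fixed  ⇒  b = (12I/h)^(1/3) = 107 mm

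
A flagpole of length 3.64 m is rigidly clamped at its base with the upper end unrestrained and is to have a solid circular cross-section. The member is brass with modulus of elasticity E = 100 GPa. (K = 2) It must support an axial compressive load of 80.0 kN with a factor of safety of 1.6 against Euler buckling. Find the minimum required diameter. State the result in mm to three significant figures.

d ≈ 109 mm

Required P_cr = n·P = 1.6 × 80.0 = 128.0 kN
L_e = K·L = 2 × 3.64 = 7.280 m
Required I = P_cr·L_e²/(π²E) = 1.280×10^5 × 7.280² / (π² × 1.00×10^11) = 6.873×10^-6 m⁴
I_req = 6.873×10^6 mm⁴
Solid circle: I = πd⁴/64  ⇒  d = (64I/π)^(1/4) = (64×6.873×10^6/π)^(1/4) = 109 mm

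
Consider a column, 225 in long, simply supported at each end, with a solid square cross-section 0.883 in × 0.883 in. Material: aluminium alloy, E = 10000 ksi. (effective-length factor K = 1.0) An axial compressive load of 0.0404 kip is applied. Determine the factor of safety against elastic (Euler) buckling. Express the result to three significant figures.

n ≈ 2.44

I = a⁴/12 = 0.883⁴/12 = 5.066×10^-2 in⁴
Effective length L_e = K·L = 1 × 225 = 225.0 in
P_cr = π²EI / L_e² = π² × 10000×10³ × 5.066×10^-2 / 225.0² = 98.76 lb
Factor of safety n = P_cr / P = 0.098763 / 0.0404 = 2.44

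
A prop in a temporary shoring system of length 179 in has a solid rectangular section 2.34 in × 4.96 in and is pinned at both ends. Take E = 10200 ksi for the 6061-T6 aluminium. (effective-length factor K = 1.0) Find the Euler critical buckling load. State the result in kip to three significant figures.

Buckling occurs about the weak axis: I_min = h·b³/12 with b = 2.34 in (the shorter side).
I_min = 4.96×2.34³/12 = 5.296 in⁴
Effective length L_e = K·L = 1 × 179 = 179.0 in
P_cr = π²EI / L_e² = π² × 10200×10³ × 5.296 / 179.0² = 1.664×10^4 lb

P_cr ≈ 16.6 kip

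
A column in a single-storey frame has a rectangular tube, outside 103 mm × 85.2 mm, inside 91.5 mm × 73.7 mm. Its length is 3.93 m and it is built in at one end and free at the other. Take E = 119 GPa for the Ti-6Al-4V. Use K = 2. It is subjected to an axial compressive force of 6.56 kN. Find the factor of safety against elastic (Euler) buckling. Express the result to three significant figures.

n ≈ 6.54

Weak-axis I_min = (h_o·b_o³ − h_i·b_i³)/12 with b_o = 85.2, b_i = 73.70 mm (shorter outer/inner sides).
I_min = (103×85.2³ − 91.50×73.70³)/12 = 2.256×10^6 mm⁴
I = 2.256×10^6 mm⁴ = 2.256×10^-6 m⁴
Effective length L_e = K·L = 2 × 3.93 = 7.860 m
P_cr = π²EI / L_e² = π² × 119×10⁹ × 2.256×10^-6 / 7.860² = 4.289×10^4 N
Factor of safety n = P_cr / P = 42.891 / 6.56 = 6.54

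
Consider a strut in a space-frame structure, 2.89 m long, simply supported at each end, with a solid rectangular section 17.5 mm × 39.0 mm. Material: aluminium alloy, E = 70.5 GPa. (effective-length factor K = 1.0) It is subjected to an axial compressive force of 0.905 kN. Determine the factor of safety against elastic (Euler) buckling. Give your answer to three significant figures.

Buckling occurs about the weak axis: I_min = h·b³/12 with b = 17.5 mm (the shorter side).
I_min = 39.0×17.5³/12 = 1.742×10^4 mm⁴
I = 1.742×10^4 mm⁴ = 1.742×10^-8 m⁴
Effective length L_e = K·L = 1 × 2.89 = 2.890 m
P_cr = π²EI / L_e² = π² × 70.5×10⁹ × 1.742×10^-8 / 2.890² = 1.451×10^3 N
Factor of safety n = P_cr / P = 1.4511 / 0.905 = 1.60

n ≈ 1.60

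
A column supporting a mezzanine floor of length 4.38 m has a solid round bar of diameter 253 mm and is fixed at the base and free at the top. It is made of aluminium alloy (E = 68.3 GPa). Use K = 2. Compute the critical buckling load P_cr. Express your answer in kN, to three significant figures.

I = πd⁴/64 = π×253⁴/64 = 2.011×10^8 mm⁴
I = 2.011×10^8 mm⁴ = 2.011×10^-4 m⁴
Effective length L_e = K·L = 2 × 4.38 = 8.760 m
P_cr = π²EI / L_e² = π² × 68.3×10⁹ × 2.011×10^-4 / 8.760² = 1.767×10^6 N

P_cr ≈ 1770 kN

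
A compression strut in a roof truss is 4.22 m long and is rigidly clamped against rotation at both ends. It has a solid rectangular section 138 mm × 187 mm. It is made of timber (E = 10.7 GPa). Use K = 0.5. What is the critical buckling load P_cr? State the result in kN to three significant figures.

P_cr ≈ 971 kN

Buckling occurs about the weak axis: I_min = h·b³/12 with b = 138 mm (the shorter side).
I_min = 187×138³/12 = 4.095×10^7 mm⁴
I = 4.095×10^7 mm⁴ = 4.095×10^-5 m⁴
Effective length L_e = K·L = 0.5 × 4.22 = 2.110 m
P_cr = π²EI / L_e² = π² × 10.7×10⁹ × 4.095×10^-5 / 2.110² = 9.714×10^5 N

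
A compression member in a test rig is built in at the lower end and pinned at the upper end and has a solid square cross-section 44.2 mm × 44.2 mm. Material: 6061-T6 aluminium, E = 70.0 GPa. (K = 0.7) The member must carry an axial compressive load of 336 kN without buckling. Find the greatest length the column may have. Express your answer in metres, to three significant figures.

I = a⁴/12 = 44.2⁴/12 = 3.181×10^5 mm⁴
I = 3.181×10^-7 m⁴
At the buckling limit P_cr = P = 3.360×10^5 N
From P_cr = π²EI/(K·L)²:  L = (1/K)·√(π²EI/P_cr) = (1/0.7)·√(π²×7.00×10^10×3.181×10^-7/3.360×10^5)
L = 1.16 m

L_max ≈ 1.16 m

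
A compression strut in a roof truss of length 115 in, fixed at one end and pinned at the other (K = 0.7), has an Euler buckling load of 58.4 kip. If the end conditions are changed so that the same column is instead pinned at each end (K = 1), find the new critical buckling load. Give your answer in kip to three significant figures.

P_cr ∝ 1/K², so P_cr,new = P_cr,old × (K_old/K_new)² = 58.4 × (0.7/1)²
= 58.4 × 0.4900 = 28.6 kip

P_cr ≈ 28.6 kip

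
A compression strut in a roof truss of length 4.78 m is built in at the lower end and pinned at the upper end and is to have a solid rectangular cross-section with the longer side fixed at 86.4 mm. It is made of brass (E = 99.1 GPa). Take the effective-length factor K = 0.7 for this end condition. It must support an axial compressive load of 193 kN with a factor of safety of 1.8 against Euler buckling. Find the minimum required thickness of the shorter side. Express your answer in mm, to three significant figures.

b ≈ 82.0 mm

Required P_cr = n·P = 1.8 × 193 = 347.4 kN
L_e = K·L = 0.7 × 4.78 = 3.346 m
Required I = P_cr·L_e²/(π²E) = 3.474×10^5 × 3.346² / (π² × 9.91×10^10) = 3.977×10^-6 m⁴
I_req = 3.977×10^6 mm⁴
Rectangle, weak axis: I_min = h·b³/12 with h = 86.4 mm fixed  ⇒  b = (12I/h)^(1/3) = 82.0 mm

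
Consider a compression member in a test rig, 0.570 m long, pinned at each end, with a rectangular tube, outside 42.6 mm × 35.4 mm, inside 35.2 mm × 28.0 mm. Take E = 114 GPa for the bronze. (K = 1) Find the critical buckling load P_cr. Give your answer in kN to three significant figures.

Weak-axis I_min = (h_o·b_o³ − h_i·b_i³)/12 with b_o = 35.4, b_i = 28.00 mm (shorter outer/inner sides).
I_min = (42.6×35.4³ − 35.20×28.00³)/12 = 9.309×10^4 mm⁴
I = 9.309×10^4 mm⁴ = 9.309×10^-8 m⁴
Effective length L_e = K·L = 1 × 0.570 = 0.5700 m
P_cr = π²EI / L_e² = π² × 114×10⁹ × 9.309×10^-8 / 0.5700² = 3.224×10^5 N

P_cr ≈ 322 kN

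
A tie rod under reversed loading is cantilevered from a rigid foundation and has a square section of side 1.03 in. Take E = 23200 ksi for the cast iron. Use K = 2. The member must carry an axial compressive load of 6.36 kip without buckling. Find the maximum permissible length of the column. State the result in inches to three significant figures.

L_max ≈ 29.1 in

I = a⁴/12 = 1.03⁴/12 = 9.379×10^-2 in⁴
At the buckling limit P_cr = P = 6.360×10^3 lb
From P_cr = π²EI/(K·L)²:  L = (1/K)·√(π²EI/P_cr) = (1/2)·√(π²×2.32×10^7×9.379×10^-2/6.360×10^3)
L = 29.1 in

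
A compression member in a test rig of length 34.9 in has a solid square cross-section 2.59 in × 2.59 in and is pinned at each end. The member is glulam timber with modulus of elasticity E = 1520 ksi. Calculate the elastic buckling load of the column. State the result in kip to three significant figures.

P_cr ≈ 46.2 kip

I = a⁴/12 = 2.59⁴/12 = 3.750 in⁴
Effective length L_e = K·L = 1 × 34.9 = 34.90 in
P_cr = π²EI / L_e² = π² × 1520×10³ × 3.750 / 34.90² = 4.619×10^4 lb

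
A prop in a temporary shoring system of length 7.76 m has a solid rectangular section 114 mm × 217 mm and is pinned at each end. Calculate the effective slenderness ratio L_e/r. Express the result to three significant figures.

For a rectangle r_min = b/√12 = 114/√12 = 32.91 mm
L_e = K·L = 1 × 7.76 m = 7.760 m = 7760.0 mm
λ = L_e / r_min = 7760.0 / 32.91 = 236

λ ≈ 236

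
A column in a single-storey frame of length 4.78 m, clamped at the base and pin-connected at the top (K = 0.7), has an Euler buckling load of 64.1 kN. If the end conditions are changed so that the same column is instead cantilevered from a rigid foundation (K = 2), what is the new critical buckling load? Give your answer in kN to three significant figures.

P_cr ∝ 1/K², so P_cr,new = P_cr,old × (K_old/K_new)² = 64.1 × (0.7/2)²
= 64.1 × 0.1225 = 7.85 kN

P_cr ≈ 7.85 kN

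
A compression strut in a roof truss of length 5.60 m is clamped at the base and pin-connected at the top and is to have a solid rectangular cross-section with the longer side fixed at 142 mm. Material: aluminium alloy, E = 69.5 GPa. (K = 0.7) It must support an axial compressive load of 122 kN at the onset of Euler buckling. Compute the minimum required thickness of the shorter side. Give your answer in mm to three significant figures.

b ≈ 61.4 mm

L_e = K·L = 0.7 × 5.60 = 3.920 m
Required I = P_cr·L_e²/(π²E) = 1.220×10^5 × 3.920² / (π² × 6.95×10^10) = 2.733×10^-6 m⁴
I_req = 2.733×10^6 mm⁴
Rectangle, weak axis: I_min = h·b³/12 with h = 142 mm fixed  ⇒  b = (12I/h)^(1/3) = 61.4 mm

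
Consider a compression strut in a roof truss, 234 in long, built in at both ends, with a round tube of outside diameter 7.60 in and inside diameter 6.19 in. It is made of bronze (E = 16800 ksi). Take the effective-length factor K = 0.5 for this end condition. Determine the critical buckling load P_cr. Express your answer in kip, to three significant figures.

d_o = 7.60 in, d_i = 6.19 in
I = π(d_o⁴ − d_i⁴)/64 = π(7.60⁴ − 6.190⁴)/64 = 91.70 in⁴
Effective length L_e = K·L = 0.5 × 234 = 117.0 in
P_cr = π²EI / L_e² = π² × 16800×10³ × 91.70 / 117.0² = 1.111×10^6 lb

P_cr ≈ 1110 kip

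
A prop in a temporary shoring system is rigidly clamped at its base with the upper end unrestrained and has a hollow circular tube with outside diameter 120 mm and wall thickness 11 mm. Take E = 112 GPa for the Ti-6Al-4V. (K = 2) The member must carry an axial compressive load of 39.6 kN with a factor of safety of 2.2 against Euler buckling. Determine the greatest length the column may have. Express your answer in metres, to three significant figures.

Inner diameter d_i = 120 − 2×11 = 98.00 mm
I = π(d_o⁴ − d_i⁴)/64 = π(120⁴ − 98.00⁴)/64 = 5.651×10^6 mm⁴
I = 5.651×10^-6 m⁴
Required critical load P_cr = n·P = 2.2 × 39.6 = 87.12 kN = 8.712×10^4 N
From P_cr = π²EI/(K·L)²:  L = (1/K)·√(π²EI/P_cr) = (1/2)·√(π²×1.12×10^11×5.651×10^-6/8.712×10^4)
L = 4.23 m

L_max ≈ 4.23 m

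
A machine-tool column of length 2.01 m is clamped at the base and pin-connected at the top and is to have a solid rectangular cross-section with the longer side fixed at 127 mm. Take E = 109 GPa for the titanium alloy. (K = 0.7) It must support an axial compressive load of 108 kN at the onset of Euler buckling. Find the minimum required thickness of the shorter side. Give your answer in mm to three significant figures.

b ≈ 26.6 mm

L_e = K·L = 0.7 × 2.01 = 1.407 m
Required I = P_cr·L_e²/(π²E) = 1.080×10^5 × 1.407² / (π² × 1.09×10^11) = 1.987×10^-7 m⁴
I_req = 1.987×10^5 mm⁴
Rectangle, weak axis: I_min = h·b³/12 with h = 127 mm fixed  ⇒  b = (12I/h)^(1/3) = 26.6 mm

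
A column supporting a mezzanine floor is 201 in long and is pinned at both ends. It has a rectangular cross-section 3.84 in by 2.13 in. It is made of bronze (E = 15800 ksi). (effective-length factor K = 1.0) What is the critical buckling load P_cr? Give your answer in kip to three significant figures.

P_cr ≈ 11.9 kip

Buckling occurs about the weak axis: I_min = h·b³/12 with b = 2.13 in (the shorter side).
I_min = 3.84×2.13³/12 = 3.092 in⁴
Effective length L_e = K·L = 1 × 201 = 201.0 in
P_cr = π²EI / L_e² = π² × 15800×10³ × 3.092 / 201.0² = 1.194×10^4 lb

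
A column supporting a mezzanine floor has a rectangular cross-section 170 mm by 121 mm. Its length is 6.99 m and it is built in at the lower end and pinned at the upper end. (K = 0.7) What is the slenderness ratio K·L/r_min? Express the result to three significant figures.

For a rectangle r_min = b/√12 = 121/√12 = 34.93 mm
L_e = K·L = 0.7 × 6.99 m = 4.893 m = 4893.0 mm
λ = L_e / r_min = 4893.0 / 34.93 = 140

λ ≈ 140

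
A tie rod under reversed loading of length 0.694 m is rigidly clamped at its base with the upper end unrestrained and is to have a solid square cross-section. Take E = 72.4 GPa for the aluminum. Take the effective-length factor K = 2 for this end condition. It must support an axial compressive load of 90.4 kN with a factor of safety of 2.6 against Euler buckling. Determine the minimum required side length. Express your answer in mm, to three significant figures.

a ≈ 52.5 mm

Required P_cr = n·P = 2.6 × 90.4 = 235.0 kN
L_e = K·L = 2 × 0.694 = 1.388 m
Required I = P_cr·L_e²/(π²E) = 2.350×10^5 × 1.388² / (π² × 7.24×10^10) = 6.337×10^-7 m⁴
I_req = 6.337×10^5 mm⁴
Solid square: I = a⁴/12  ⇒  a = (12I)^(1/4) = (12×6.337×10^5)^(1/4) = 52.5 mm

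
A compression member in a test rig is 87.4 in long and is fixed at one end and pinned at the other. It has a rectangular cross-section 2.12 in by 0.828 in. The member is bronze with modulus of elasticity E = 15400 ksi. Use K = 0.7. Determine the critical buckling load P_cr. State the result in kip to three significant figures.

P_cr ≈ 4.07 kip

Buckling occurs about the weak axis: I_min = h·b³/12 with b = 0.828 in (the shorter side).
I_min = 2.12×0.828³/12 = 0.1003 in⁴
Effective length L_e = K·L = 0.7 × 87.4 = 61.18 in
P_cr = π²EI / L_e² = π² × 15400×10³ × 0.1003 / 61.18² = 4.072×10^3 lb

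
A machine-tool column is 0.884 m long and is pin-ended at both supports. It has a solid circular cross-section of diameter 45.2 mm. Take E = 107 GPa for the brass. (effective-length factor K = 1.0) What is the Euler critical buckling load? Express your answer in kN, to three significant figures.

I = πd⁴/64 = π×45.2⁴/64 = 2.049×10^5 mm⁴
I = 2.049×10^5 mm⁴ = 2.049×10^-7 m⁴
Effective length L_e = K·L = 1 × 0.884 = 0.8840 m
P_cr = π²EI / L_e² = π² × 107×10⁹ × 2.049×10^-7 / 0.8840² = 2.769×10^5 N

P_cr ≈ 277 kN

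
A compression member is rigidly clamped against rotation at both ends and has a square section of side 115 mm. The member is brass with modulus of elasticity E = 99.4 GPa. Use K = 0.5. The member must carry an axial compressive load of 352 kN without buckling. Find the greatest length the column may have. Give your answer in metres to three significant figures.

L_max ≈ 12.7 m

I = a⁴/12 = 115⁴/12 = 1.458×10^7 mm⁴
I = 1.458×10^-5 m⁴
At the buckling limit P_cr = P = 3.520×10^5 N
From P_cr = π²EI/(K·L)²:  L = (1/K)·√(π²EI/P_cr) = (1/0.5)·√(π²×9.94×10^10×1.458×10^-5/3.520×10^5)
L = 12.7 m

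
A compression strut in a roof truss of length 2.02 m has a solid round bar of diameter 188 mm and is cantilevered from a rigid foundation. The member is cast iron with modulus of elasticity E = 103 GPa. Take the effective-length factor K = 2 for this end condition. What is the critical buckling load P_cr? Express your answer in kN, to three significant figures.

P_cr ≈ 3820 kN

I = πd⁴/64 = π×188⁴/64 = 6.132×10^7 mm⁴
I = 6.132×10^7 mm⁴ = 6.132×10^-5 m⁴
Effective length L_e = K·L = 2 × 2.02 = 4.040 m
P_cr = π²EI / L_e² = π² × 103×10⁹ × 6.132×10^-5 / 4.040² = 3.819×10^6 N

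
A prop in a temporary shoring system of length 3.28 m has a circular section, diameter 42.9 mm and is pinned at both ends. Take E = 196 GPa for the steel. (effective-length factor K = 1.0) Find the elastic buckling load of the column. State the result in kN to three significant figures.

I = πd⁴/64 = π×42.9⁴/64 = 1.663×10^5 mm⁴
I = 1.663×10^5 mm⁴ = 1.663×10^-7 m⁴
Effective length L_e = K·L = 1 × 3.28 = 3.280 m
P_cr = π²EI / L_e² = π² × 196×10⁹ × 1.663×10^-7 / 3.280² = 2.990×10^4 N

P_cr ≈ 29.9 kN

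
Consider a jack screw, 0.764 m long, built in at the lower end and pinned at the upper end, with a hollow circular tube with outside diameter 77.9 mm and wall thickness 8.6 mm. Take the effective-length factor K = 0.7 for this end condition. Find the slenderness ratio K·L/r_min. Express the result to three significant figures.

λ ≈ 21.7

Inner diameter d_i = 77.9 − 2×8.6 = 60.70 mm
I = π(d_o⁴ − d_i⁴)/64 = π(77.9⁴ − 60.70⁴)/64 = 1.141×10^6 mm⁴
A = 1.872×10^3 mm²;  r_min = √(I/A) = √(1.141×10^6/1.872×10^3) = 24.69 mm
L_e = K·L = 0.7 × 0.764 m = 0.5348 m = 534.80 mm
λ = L_e / r_min = 534.80 / 24.69 = 21.7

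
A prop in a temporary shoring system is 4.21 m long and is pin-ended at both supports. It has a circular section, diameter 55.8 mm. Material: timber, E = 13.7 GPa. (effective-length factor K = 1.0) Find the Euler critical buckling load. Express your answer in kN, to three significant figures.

P_cr ≈ 3.63 kN

I = πd⁴/64 = π×55.8⁴/64 = 4.759×10^5 mm⁴
I = 4.759×10^5 mm⁴ = 4.759×10^-7 m⁴
Effective length L_e = K·L = 1 × 4.21 = 4.210 m
P_cr = π²EI / L_e² = π² × 13.7×10⁹ × 4.759×10^-7 / 4.210² = 3.630×10^3 N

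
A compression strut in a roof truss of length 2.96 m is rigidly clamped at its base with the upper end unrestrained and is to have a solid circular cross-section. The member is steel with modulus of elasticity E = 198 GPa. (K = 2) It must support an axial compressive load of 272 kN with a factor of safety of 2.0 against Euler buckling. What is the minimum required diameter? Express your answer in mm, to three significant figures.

d ≈ 119 mm

Required P_cr = n·P = 2.0 × 272 = 544.0 kN
L_e = K·L = 2 × 2.96 = 5.920 m
Required I = P_cr·L_e²/(π²E) = 5.440×10^5 × 5.920² / (π² × 1.98×10^11) = 9.756×10^-6 m⁴
I_req = 9.756×10^6 mm⁴
Solid circle: I = πd⁴/64  ⇒  d = (64I/π)^(1/4) = (64×9.756×10^6/π)^(1/4) = 119 mm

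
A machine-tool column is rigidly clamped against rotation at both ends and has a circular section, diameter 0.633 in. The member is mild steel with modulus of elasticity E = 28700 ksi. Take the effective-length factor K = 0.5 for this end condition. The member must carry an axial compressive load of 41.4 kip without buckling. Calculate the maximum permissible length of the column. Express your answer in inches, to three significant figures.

L_max ≈ 14.7 in

I = πd⁴/64 = π×0.633⁴/64 = 7.881×10^-3 in⁴
At the buckling limit P_cr = P = 4.140×10^4 lb
From P_cr = π²EI/(K·L)²:  L = (1/K)·√(π²EI/P_cr) = (1/0.5)·√(π²×2.87×10^7×7.881×10^-3/4.140×10^4)
L = 14.7 in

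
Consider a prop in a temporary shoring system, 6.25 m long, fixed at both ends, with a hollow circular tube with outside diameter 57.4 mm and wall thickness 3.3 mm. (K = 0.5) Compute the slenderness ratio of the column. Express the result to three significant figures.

Inner diameter d_i = 57.4 − 2×3.3 = 50.80 mm
I = π(d_o⁴ − d_i⁴)/64 = π(57.4⁴ − 50.80⁴)/64 = 2.060×10^5 mm⁴
A = 560.9 mm²;  r_min = √(I/A) = √(2.060×10^5/560.9) = 19.16 mm
L_e = K·L = 0.5 × 6.25 m = 3.125 m = 3125.0 mm
λ = L_e / r_min = 3125.0 / 19.16 = 163

λ ≈ 163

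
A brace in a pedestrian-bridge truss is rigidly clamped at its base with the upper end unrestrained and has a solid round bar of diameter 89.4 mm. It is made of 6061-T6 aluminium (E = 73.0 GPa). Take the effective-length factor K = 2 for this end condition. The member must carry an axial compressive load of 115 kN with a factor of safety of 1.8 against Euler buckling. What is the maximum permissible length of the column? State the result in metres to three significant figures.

I = πd⁴/64 = π×89.4⁴/64 = 3.136×10^6 mm⁴
I = 3.136×10^-6 m⁴
Required critical load P_cr = n·P = 1.8 × 115 = 207.0 kN = 2.070×10^5 N
From P_cr = π²EI/(K·L)²:  L = (1/K)·√(π²EI/P_cr) = (1/2)·√(π²×7.30×10^10×3.136×10^-6/2.070×10^5)
L = 1.65 m

L_max ≈ 1.65 m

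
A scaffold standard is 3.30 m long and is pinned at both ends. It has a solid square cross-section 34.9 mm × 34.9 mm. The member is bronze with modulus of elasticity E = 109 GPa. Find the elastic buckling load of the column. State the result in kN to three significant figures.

I = a⁴/12 = 34.9⁴/12 = 1.236×10^5 mm⁴
I = 1.236×10^5 mm⁴ = 1.236×10^-7 m⁴
Effective length L_e = K·L = 1 × 3.30 = 3.300 m
P_cr = π²EI / L_e² = π² × 109×10⁹ × 1.236×10^-7 / 3.300² = 1.221×10^4 N

P_cr ≈ 12.2 kN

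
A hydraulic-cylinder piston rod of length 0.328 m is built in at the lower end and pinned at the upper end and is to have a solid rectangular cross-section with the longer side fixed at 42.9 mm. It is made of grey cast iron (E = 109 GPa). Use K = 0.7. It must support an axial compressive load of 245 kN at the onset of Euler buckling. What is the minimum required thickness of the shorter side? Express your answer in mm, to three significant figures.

L_e = K·L = 0.7 × 0.328 = 0.2296 m
Required I = P_cr·L_e²/(π²E) = 2.450×10^5 × 0.2296² / (π² × 1.09×10^11) = 1.201×10^-8 m⁴
I_req = 1.201×10^4 mm⁴
Rectangle, weak axis: I_min = h·b³/12 with h = 42.9 mm fixed  ⇒  b = (12I/h)^(1/3) = 15.0 mm

b ≈ 15.0 mm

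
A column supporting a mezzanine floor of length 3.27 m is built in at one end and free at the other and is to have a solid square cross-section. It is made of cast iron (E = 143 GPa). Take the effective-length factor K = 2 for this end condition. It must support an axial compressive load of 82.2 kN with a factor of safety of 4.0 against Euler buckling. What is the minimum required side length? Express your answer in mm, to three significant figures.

a ≈ 105 mm

Required P_cr = n·P = 4.0 × 82.2 = 328.8 kN
L_e = K·L = 2 × 3.27 = 6.540 m
Required I = P_cr·L_e²/(π²E) = 3.288×10^5 × 6.540² / (π² × 1.43×10^11) = 9.964×10^-6 m⁴
I_req = 9.964×10^6 mm⁴
Solid square: I = a⁴/12  ⇒  a = (12I)^(1/4) = (12×9.964×10^6)^(1/4) = 105 mm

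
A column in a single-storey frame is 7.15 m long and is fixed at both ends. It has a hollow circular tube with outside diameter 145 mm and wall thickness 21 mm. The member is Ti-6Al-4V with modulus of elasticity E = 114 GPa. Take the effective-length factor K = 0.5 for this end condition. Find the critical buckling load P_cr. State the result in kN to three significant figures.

P_cr ≈ 1420 kN

Inner diameter d_i = 145 − 2×21 = 103.0 mm
I = π(d_o⁴ − d_i⁴)/64 = π(145⁴ − 103.0⁴)/64 = 1.617×10^7 mm⁴
I = 1.617×10^7 mm⁴ = 1.617×10^-5 m⁴
Effective length L_e = K·L = 0.5 × 7.15 = 3.575 m
P_cr = π²EI / L_e² = π² × 114×10⁹ × 1.617×10^-5 / 3.575² = 1.424×10^6 N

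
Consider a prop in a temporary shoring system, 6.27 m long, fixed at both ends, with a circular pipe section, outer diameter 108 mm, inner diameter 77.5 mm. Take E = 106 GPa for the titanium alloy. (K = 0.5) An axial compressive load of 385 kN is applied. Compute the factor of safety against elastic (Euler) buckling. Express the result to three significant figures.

d_o = 108 mm, d_i = 77.5 mm
I = π(d_o⁴ − d_i⁴)/64 = π(108⁴ − 77.50⁴)/64 = 4.907×10^6 mm⁴
I = 4.907×10^6 mm⁴ = 4.907×10^-6 m⁴
Effective length L_e = K·L = 0.5 × 6.27 = 3.135 m
P_cr = π²EI / L_e² = π² × 106×10⁹ × 4.907×10^-6 / 3.135² = 5.224×10^5 N
Factor of safety n = P_cr / P = 522.38 / 385 = 1.36

n ≈ 1.36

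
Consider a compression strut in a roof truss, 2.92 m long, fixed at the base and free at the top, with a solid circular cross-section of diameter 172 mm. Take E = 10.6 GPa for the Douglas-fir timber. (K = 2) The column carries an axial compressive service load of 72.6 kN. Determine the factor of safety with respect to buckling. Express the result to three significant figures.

I = πd⁴/64 = π×172⁴/64 = 4.296×10^7 mm⁴
I = 4.296×10^7 mm⁴ = 4.296×10^-5 m⁴
Effective length L_e = K·L = 2 × 2.92 = 5.840 m
P_cr = π²EI / L_e² = π² × 10.6×10⁹ × 4.296×10^-5 / 5.840² = 1.318×10^5 N
Factor of safety n = P_cr / P = 131.78 / 72.6 = 1.82

n ≈ 1.82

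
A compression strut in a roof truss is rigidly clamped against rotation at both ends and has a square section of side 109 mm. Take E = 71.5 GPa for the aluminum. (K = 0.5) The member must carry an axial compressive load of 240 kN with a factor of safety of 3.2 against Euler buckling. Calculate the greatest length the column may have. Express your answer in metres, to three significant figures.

I = a⁴/12 = 109⁴/12 = 1.176×10^7 mm⁴
I = 1.176×10^-5 m⁴
Required critical load P_cr = n·P = 3.2 × 240 = 768.0 kN = 7.680×10^5 N
From P_cr = π²EI/(K·L)²:  L = (1/K)·√(π²EI/P_cr) = (1/0.5)·√(π²×7.15×10^10×1.176×10^-5/7.680×10^5)
L = 6.58 m

L_max ≈ 6.58 m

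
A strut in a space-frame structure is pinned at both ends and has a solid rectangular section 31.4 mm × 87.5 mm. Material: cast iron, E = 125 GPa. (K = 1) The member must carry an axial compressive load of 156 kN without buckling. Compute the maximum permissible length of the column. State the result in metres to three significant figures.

L_max ≈ 1.34 m

Buckling occurs about the weak axis: I_min = h·b³/12 with b = 31.4 mm (the shorter side).
I_min = 87.5×31.4³/12 = 2.257×10^5 mm⁴
I = 2.257×10^-7 m⁴
At the buckling limit P_cr = P = 1.560×10^5 N
From P_cr = π²EI/(K·L)²:  L = (1/K)·√(π²EI/P_cr) = (1/1)·√(π²×1.25×10^11×2.257×10^-7/1.560×10^5)
L = 1.34 m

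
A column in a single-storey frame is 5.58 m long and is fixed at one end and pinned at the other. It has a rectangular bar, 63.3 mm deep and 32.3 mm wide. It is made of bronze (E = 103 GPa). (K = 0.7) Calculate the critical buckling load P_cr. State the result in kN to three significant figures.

Buckling occurs about the weak axis: I_min = h·b³/12 with b = 32.3 mm (the shorter side).
I_min = 63.3×32.3³/12 = 1.778×10^5 mm⁴
I = 1.778×10^5 mm⁴ = 1.778×10^-7 m⁴
Effective length L_e = K·L = 0.7 × 5.58 = 3.906 m
P_cr = π²EI / L_e² = π² × 103×10⁹ × 1.778×10^-7 / 3.906² = 1.184×10^4 N

P_cr ≈ 11.8 kN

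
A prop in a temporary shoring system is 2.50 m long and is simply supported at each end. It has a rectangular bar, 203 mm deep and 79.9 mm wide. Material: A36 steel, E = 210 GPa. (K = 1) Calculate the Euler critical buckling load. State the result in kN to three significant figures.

P_cr ≈ 2860 kN

Buckling occurs about the weak axis: I_min = h·b³/12 with b = 79.9 mm (the shorter side).
I_min = 203×79.9³/12 = 8.629×10^6 mm⁴
I = 8.629×10^6 mm⁴ = 8.629×10^-6 m⁴
Effective length L_e = K·L = 1 × 2.50 = 2.500 m
P_cr = π²EI / L_e² = π² × 210×10⁹ × 8.629×10^-6 / 2.500² = 2.862×10^6 N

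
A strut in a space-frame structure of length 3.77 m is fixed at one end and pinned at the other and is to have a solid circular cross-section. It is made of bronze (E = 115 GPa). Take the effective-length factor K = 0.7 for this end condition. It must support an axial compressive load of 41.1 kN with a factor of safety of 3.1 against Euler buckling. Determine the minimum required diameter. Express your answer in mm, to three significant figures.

d ≈ 63.2 mm

Required P_cr = n·P = 3.1 × 41.1 = 127.4 kN
L_e = K·L = 0.7 × 3.77 = 2.639 m
Required I = P_cr·L_e²/(π²E) = 1.274×10^5 × 2.639² / (π² × 1.15×10^11) = 7.818×10^-7 m⁴
I_req = 7.818×10^5 mm⁴
Solid circle: I = πd⁴/64  ⇒  d = (64I/π)^(1/4) = (64×7.818×10^5/π)^(1/4) = 63.2 mm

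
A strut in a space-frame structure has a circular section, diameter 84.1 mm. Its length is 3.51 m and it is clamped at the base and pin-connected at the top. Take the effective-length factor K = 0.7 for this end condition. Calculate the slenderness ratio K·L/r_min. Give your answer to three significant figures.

For a solid circle r = d/4 = 84.1/4 = 21.02 mm
L_e = K·L = 0.7 × 3.51 m = 2.457 m = 2457.0 mm
λ = L_e / r_min = 2457.0 / 21.02 = 117

λ ≈ 117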